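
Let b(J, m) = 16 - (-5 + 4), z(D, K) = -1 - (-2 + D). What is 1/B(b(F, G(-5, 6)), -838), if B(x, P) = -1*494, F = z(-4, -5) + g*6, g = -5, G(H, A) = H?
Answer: -1/494 ≈ -0.0020243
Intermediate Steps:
z(D, K) = 1 - D (z(D, K) = -1 + (2 - D) = 1 - D)
F = -25 (F = (1 - 1*(-4)) - 5*6 = (1 + 4) - 30 = 5 - 30 = -25)
b(J, m) = 17 (b(J, m) = 16 - 1*(-1) = 16 + 1 = 17)
B(x, P) = -494
1/B(b(F, G(-5, 6)), -838) = 1/(-494) = -1/494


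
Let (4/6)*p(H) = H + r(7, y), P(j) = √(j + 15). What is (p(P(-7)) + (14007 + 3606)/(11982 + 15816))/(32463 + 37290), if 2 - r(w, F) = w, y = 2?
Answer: -10604/107721883 + √2/23251 ≈ -3.7615e-5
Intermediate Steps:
r(w, F) = 2 - w
P(j) = √(15 + j)
p(H) = -15/2 + 3*H/2 (p(H) = 3*(H + (2 - 1*7))/2 = 3*(H + (2 - 7))/2 = 3*(H - 5)/2 = 3*(-5 + H)/2 = -15/2 + 3*H/2)
(p(P(-7)) + (14007 + 3606)/(11982 + 15816))/(32463 + 37290) = ((-15/2 + 3*√(15 - 7)/2) + (14007 + 3606)/(11982 + 15816))/(32463 + 37290) = ((-15/2 + 3*√8/2) + 17613/27798)/69753 = ((-15/2 + 3*(2*√2)/2) + 17613*(1/27798))*(1/69753) = ((-15/2 + 3*√2) + 5871/9266)*(1/69753) = (-31812/4633 + 3*√2)*(1/69753) = -10604/107721883 + √2/23251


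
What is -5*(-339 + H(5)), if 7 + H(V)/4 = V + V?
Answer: 1635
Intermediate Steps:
H(V) = -28 + 8*V (H(V) = -28 + 4*(V + V) = -28 + 4*(2*V) = -28 + 8*V)
-5*(-339 + H(5)) = -5*(-339 + (-28 + 8*5)) = -5*(-339 + (-28 + 40)) = -5*(-339 + 12) = -5*(-327) = 1635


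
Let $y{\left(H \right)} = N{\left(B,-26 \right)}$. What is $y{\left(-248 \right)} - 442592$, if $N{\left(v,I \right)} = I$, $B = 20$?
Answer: $-442618$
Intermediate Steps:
$y{\left(H \right)} = -26$
$y{\left(-248 \right)} - 442592 = -26 - 442592 = -442618$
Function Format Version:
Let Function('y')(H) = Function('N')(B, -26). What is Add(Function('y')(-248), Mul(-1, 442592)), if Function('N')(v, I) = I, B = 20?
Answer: -442618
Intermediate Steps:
Function('y')(H) = -26
Add(Function('y')(-248), Mul(-1, 442592)) = Add(-26, Mul(-1, 442592)) = Add(-26, -442592) = -442618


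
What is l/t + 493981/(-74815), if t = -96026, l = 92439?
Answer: -54350843291/7184185190 ≈ -7.5653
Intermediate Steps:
l/t + 493981/(-74815) = 92439/(-96026) + 493981/(-74815) = 92439*(-1/96026) + 493981*(-1/74815) = -92439/96026 - 493981/74815 = -54350843291/7184185190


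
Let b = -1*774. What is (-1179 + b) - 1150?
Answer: -3103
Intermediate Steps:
b = -774
(-1179 + b) - 1150 = (-1179 - 774) - 1150 = -1953 - 1150 = -3103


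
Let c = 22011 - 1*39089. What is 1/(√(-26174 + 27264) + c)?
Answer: -8539/145828497 - √1090/291656994 ≈ -5.8668e-5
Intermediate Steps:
c = -17078 (c = 22011 - 39089 = -17078)
1/(√(-26174 + 27264) + c) = 1/(√(-26174 + 27264) - 17078) = 1/(√1090 - 17078) = 1/(-17078 + √1090)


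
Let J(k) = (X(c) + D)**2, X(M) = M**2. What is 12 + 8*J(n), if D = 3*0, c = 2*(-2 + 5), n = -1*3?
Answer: 10380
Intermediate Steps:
n = -3
c = 6 (c = 2*3 = 6)
D = 0
J(k) = 1296 (J(k) = (6**2 + 0)**2 = (36 + 0)**2 = 36**2 = 1296)
12 + 8*J(n) = 12 + 8*1296 = 12 + 10368 = 10380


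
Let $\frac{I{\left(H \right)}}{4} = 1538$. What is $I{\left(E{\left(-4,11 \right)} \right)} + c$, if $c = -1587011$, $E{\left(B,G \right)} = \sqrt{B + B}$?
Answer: $-1580859$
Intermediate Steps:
$E{\left(B,G \right)} = \sqrt{2} \sqrt{B}$ ($E{\left(B,G \right)} = \sqrt{2 B} = \sqrt{2} \sqrt{B}$)
$I{\left(H \right)} = 6152$ ($I{\left(H \right)} = 4 \cdot 1538 = 6152$)
$I{\left(E{\left(-4,11 \right)} \right)} + c = 6152 - 1587011 = -1580859$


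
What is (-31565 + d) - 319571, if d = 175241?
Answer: -175895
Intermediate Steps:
(-31565 + d) - 319571 = (-31565 + 175241) - 319571 = 143676 - 319571 = -175895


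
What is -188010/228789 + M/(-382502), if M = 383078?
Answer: -8864346309/4861791671 ≈ -1.8233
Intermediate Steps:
-188010/228789 + M/(-382502) = -188010/228789 + 383078/(-382502) = -188010*1/228789 + 383078*(-1/382502) = -20890/25421 - 191539/191251 = -8864346309/4861791671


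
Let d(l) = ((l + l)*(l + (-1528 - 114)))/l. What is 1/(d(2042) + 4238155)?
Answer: 1/4238955 ≈ 2.3591e-7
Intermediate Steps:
d(l) = -3284 + 2*l (d(l) = ((2*l)*(l - 1642))/l = ((2*l)*(-1642 + l))/l = (2*l*(-1642 + l))/l = -3284 + 2*l)
1/(d(2042) + 4238155) = 1/((-3284 + 2*2042) + 4238155) = 1/((-3284 + 4084) + 4238155) = 1/(800 + 4238155) = 1/4238955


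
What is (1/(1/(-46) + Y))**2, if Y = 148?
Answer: 2116/46335249 ≈ 4.5667e-5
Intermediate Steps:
(1/(1/(-46) + Y))**2 = (1/(1/(-46) + 148))**2 = (1/(-1/46 + 148))**2 = (1/(6807/46))**2 = (46/6807)**2 = 2116/46335249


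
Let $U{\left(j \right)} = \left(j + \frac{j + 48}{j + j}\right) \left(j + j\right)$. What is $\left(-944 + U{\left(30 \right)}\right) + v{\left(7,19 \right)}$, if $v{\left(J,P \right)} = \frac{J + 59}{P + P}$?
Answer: $\frac{17779}{19} \approx 935.74$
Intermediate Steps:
$v{\left(J,P \right)} = \frac{59 + J}{2 P}$
$U{\left(j \right)} = 2 j \left(j + \frac{48 + j}{2 j}\right)$ ($U{\left(j \right)} = \left(j + \frac{48 + j}{2 j}\right) 2 j = 2 j \left(j + \frac{48 + j}{2 j}\right)$)
$\left(-944 + U{\left(30 \right)}\right) + v{\left(7,19 \right)} = \left(-944 + \left(48 + 30 + 2 \cdot 30^{2}\right)\right) + \frac{59 + 7}{2 \cdot 19} = \left(-944 + \left(48 + 30 + 2 \cdot 900\right)\right) + \frac{1}{2} \cdot \frac{1}{19} \cdot 66 = \left(-944 + \left(48 + 30 + 1800\right)\right) + \frac{33}{19} = \left(-944 + 1878\right) + \frac{33}{19} = 934 + \frac{33}{19} = \frac{17779}{19}$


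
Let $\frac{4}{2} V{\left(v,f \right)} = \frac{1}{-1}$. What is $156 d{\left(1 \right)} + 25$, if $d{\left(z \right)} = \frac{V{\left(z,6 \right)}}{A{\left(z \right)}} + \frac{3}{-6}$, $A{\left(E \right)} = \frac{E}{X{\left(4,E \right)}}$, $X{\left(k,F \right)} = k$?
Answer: $-365$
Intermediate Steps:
$V{\left(v,f \right)} = - \frac{1}{2}$ ($V{\left(v,f \right)} = \frac{1}{2 \left(-1\right)} = \frac{1}{2} \left(-1\right) = - \frac{1}{2}$)
$A{\left(E \right)} = \frac{E}{4}$
$d{\left(z \right)} = - \frac{1}{2} - \frac{2}{z}$ ($d{\left(z \right)} = - \frac{1}{2 \frac{z}{4}} + \frac{3}{-6} = - \frac{4 \frac{1}{z}}{2} + 3 \left(- \frac{1}{6}\right) = - \frac{2}{z} - \frac{1}{2} = - \frac{1}{2} - \frac{2}{z}$)
$156 d{\left(1 \right)} + 25 = 156 \frac{-4 - 1}{2 \cdot 1} + 25 = 156 \cdot \frac{1}{2} \cdot 1 \left(-4 - 1\right) + 25 = 156 \cdot \frac{1}{2} \cdot 1 \left(-5\right) + 25 = 156 \left(- \frac{5}{2}\right) + 25 = -390 + 25 = -365$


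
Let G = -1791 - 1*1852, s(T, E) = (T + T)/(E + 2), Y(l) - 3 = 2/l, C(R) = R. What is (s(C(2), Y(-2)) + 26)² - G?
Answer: 4372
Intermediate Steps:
Y(l) = 3 + 2/l
s(T, E) = 2*T/(2 + E) (s(T, E) = (2*T)/(2 + E) = 2*T/(2 + E))
G = -3643 (G = -1791 - 1852 = -3643)
(s(C(2), Y(-2)) + 26)² - G = (2*2/(2 + (3 + 2/(-2))) + 26)² - 1*(-3643) = (2*2/(2 + (3 + 2*(-½))) + 26)² + 3643 = (2*2/(2 + (3 - 1)) + 26)² + 3643 = (2*2/(2 + 2) + 26)² + 3643 = (2*2/4 + 26)² + 3643 = (2*2*(¼) + 26)² + 3643 = (1 + 26)² + 3643 = 27² + 3643 = 729 + 3643 = 4372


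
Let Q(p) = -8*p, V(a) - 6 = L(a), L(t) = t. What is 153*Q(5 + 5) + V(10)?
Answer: -12224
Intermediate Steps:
V(a) = 6 + a
153*Q(5 + 5) + V(10) = 153*(-8*(5 + 5)) + (6 + 10) = 153*(-8*10) + 16 = 153*(-80) + 16 = -12240 + 16 = -12224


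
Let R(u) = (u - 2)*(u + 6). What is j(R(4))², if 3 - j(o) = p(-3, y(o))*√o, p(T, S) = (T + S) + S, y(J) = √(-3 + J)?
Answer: (3 - 4*√85 + 6*√5)² ≈ 418.68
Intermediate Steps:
p(T, S) = T + 2*S (p(T, S) = (S + T) + S = T + 2*S)
R(u) = (-2 + u)*(6 + u)
j(o) = 3 - √o*(-3 + 2*√(-3 + o)) (j(o) = 3 - (-3 + 2*√(-3 + o))*√o = 3 - √o*(-3 + 2*√(-3 + o)))
j(R(4))² = (3 + √(-12 + 4² + 4*4)*(3 - 2*√(-3 + (-12 + 4² + 4*4))))² = (3 + √(-12 + 16 + 16)*(3 - 2*√(-3 + (-12 + 16 + 16))))² = (3 + √20*(3 - 2*√(-3 + 20)))² = (3 + (2*√5)*(3 - 2*√17))² = (3 + 2*√5*(3 - 2*√17))²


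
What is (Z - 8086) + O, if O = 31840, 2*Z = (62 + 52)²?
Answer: 30252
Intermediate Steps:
Z = 6498 (Z = (62 + 52)²/2 = (½)*114² = (½)*12996 = 6498)
(Z - 8086) + O = (6498 - 8086) + 31840 = -1588 + 31840 = 30252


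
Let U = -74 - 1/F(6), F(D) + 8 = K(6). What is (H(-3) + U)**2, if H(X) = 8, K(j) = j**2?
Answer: 3418801/784 ≈ 4360.7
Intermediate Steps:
F(D) = 28 (F(D) = -8 + 6**2 = -8 + 36 = 28)
U = -2073/28 (U = -74 - 1/28 = -2073/28 ≈ -74.036)
(H(-3) + U)**2 = (8 - 2073/28)**2 = (-1849/28)**2 = 3418801/784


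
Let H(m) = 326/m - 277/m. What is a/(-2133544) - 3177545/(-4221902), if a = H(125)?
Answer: 60530628700843/80425122149000 ≈ 0.75263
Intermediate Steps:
H(m) = 49/m
a = 49/125 ≈ 0.39200
a/(-2133544) - 3177545/(-4221902) = (49/125)/(-2133544) - 3177545/(-4221902) = (49/125)*(-1/2133544) - 3177545*(-1/4221902) = -7/38099000 + 3177545/4221902 = 60530628700843/80425122149000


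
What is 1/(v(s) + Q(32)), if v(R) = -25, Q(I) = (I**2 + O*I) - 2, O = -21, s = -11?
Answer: 1/325 ≈ 0.0030769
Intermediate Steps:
Q(I) = -2 + I**2 - 21*I (Q(I) = (I**2 - 21*I) - 2 = -2 + I**2 - 21*I)
1/(v(s) + Q(32)) = 1/(-25 + (-2 + 32**2 - 21*32)) = 1/(-25 + (-2 + 1024 - 672)) = 1/(-25 + 350) = 1/325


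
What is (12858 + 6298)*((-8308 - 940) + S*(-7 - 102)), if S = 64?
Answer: -310786944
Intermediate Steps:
(12858 + 6298)*((-8308 - 940) + S*(-7 - 102)) = (12858 + 6298)*((-8308 - 940) + 64*(-7 - 102)) = 19156*(-9248 + 64*(-109)) = 19156*(-9248 - 6976) = 19156*(-16224) = -310786944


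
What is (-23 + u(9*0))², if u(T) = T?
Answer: 529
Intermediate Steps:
(-23 + u(9*0))² = (-23 + 9*0)² = (-23 + 0)² = (-23)² = 529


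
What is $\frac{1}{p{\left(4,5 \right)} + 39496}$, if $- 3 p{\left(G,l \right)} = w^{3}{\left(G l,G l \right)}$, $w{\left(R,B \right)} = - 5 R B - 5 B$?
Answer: $\frac{1}{3087039496} \approx 3.2394 \cdot 10^{-10}$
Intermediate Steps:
$w{\left(R,B \right)} = - 5 B - 5 B R$ ($w{\left(R,B \right)} = - 5 B R - 5 B = - 5 B - 5 B R$)
$p{\left(G,l \right)} = \frac{125 G^{3} l^{3} \left(1 + G l\right)^{3}}{3}$ ($p{\left(G,l \right)} = - \frac{\left(- 5 G l \left(1 + G l\right)\right)^{3}}{3} = - \frac{\left(-125\right) G^{3} l^{3} \left(1 + G l\right)^{3}}{3} = \frac{125 G^{3} l^{3} \left(1 + G l\right)^{3}}{3}$)
$\frac{1}{p{\left(4,5 \right)} + 39496} = \frac{1}{\frac{125 \cdot 4^{3} \cdot 5^{3} \left(1 + 4 \cdot 5\right)^{3}}{3} + 39496} = \frac{1}{\frac{125}{3} \cdot 64 \cdot 125 \left(1 + 20\right)^{3} + 39496} = \frac{1}{\frac{125}{3} \cdot 64 \cdot 125 \cdot 21^{3} + 39496} = \frac{1}{\frac{125}{3} \cdot 64 \cdot 125 \cdot 9261 + 39496} = \frac{1}{3087000000 + 39496} = \frac{1}{3087039496}$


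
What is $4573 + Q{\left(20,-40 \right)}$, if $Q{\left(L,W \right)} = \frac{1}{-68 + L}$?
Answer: $\frac{219503}{48} \approx 4573.0$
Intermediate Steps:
$4573 + Q{\left(20,-40 \right)} = 4573 + \frac{1}{-68 + 20} = 4573 + \frac{1}{-48} = 4573 - \frac{1}{48} = \frac{219503}{48}$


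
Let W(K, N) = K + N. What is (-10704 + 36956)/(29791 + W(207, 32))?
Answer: 13126/15015 ≈ 0.87419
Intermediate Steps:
(-10704 + 36956)/(29791 + W(207, 32)) = (-10704 + 36956)/(29791 + (207 + 32)) = 26252/(29791 + 239) = 26252/30030 = 26252*(1/30030) = 13126/15015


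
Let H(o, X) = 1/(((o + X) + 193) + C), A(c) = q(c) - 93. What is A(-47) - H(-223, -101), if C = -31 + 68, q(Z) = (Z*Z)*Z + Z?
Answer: -9772521/94 ≈ -1.0396e+5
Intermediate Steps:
q(Z) = Z + Z³ (q(Z) = Z²*Z + Z = Z³ + Z = Z + Z³)
C = 37
A(c) = -93 + c + c³ (A(c) = (c + c³) - 93 = -93 + c + c³)
H(o, X) = 1/(230 + X + o) (H(o, X) = 1/(((o + X) + 193) + 37) = 1/(((X + o) + 193) + 37) = 1/((193 + X + o) + 37) = 1/(230 + X + o))
A(-47) - H(-223, -101) = (-93 - 47 + (-47)³) - 1/(230 - 101 - 223) = (-93 - 47 - 103823) - 1/(-94) = -103963 - 1*(-1/94) = -103963 + 1/94 = -9772521/94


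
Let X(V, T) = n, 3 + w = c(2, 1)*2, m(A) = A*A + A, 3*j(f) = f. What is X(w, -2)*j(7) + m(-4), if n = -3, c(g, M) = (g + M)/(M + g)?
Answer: 5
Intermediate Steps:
c(g, M) = 1 (c(g, M) = (M + g)/(M + g) = 1)
j(f) = f/3
m(A) = A + A² (m(A) = A² + A = A + A²)
w = -1 (w = -3 + 1*2 = -3 + 2 = -1)
X(V, T) = -3
X(w, -2)*j(7) + m(-4) = -7 - 4*(1 - 4) = -3*7/3 - 4*(-3) = -7 + 12 = 5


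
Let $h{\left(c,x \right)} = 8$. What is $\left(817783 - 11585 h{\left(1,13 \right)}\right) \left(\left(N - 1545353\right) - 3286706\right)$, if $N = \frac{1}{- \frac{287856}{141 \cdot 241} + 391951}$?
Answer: $- \frac{15554971559004383726244}{4439533025} \approx -3.5037 \cdot 10^{12}$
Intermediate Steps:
$N = \frac{11327}{4439533025}$ ($N = \frac{1}{- \frac{287856}{33981} + 391951} = \frac{1}{\left(-287856\right) \frac{1}{33981} + 391951} = \frac{1}{- \frac{95952}{11327} + 391951} = \frac{1}{\frac{4439533025}{11327}} = \frac{11327}{4439533025} \approx 2.5514 \cdot 10^{-6}$)
$\left(817783 - 11585 h{\left(1,13 \right)}\right) \left(\left(N - 1545353\right) - 3286706\right) = \left(817783 - 92680\right) \left(\left(\frac{11327}{4439533025} - 1545353\right) - 3286706\right) = \left(817783 - 92680\right) \left(- \frac{6860645678771498}{4439533025} - 3286706\right) = 725103 \left(- \frac{21452085509237148}{4439533025}\right) = - \frac{15554971559004383726244}{4439533025}$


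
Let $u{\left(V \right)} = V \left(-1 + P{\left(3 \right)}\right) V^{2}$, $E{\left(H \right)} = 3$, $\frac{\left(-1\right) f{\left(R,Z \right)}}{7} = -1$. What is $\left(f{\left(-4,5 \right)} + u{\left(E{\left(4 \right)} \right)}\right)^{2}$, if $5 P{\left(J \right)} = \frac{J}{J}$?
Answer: $\frac{5329}{25} \approx 213.16$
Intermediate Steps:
$P{\left(J \right)} = \frac{1}{5}$ ($P{\left(J \right)} = \frac{J \frac{1}{J}}{5} = \frac{1}{5} \cdot 1 = \frac{1}{5}$)
$f{\left(R,Z \right)} = 7$ ($f{\left(R,Z \right)} = \left(-7\right) \left(-1\right) = 7$)
$u{\left(V \right)} = - \frac{4 V^{3}}{5}$ ($u{\left(V \right)} = V \left(-1 + \frac{1}{5}\right) V^{2} = V \left(- \frac{4}{5}\right) V^{2} = - \frac{4 V}{5} V^{2} = - \frac{4 V^{3}}{5}$)
$\left(f{\left(-4,5 \right)} + u{\left(E{\left(4 \right)} \right)}\right)^{2} = \left(7 - \frac{4 \cdot 3^{3}}{5}\right)^{2} = \left(7 - \frac{108}{5}\right)^{2} = \left(- \frac{73}{5}\right)^{2} = \frac{5329}{25}$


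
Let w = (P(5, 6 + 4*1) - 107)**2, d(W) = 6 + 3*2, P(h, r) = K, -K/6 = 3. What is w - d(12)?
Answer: 15613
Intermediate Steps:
K = -18 (K = -6*3 = -18)
P(h, r) = -18
d(W) = 12 (d(W) = 6 + 6 = 12)
w = 15625 (w = (-18 - 107)**2 = (-125)**2 = 15625)
w - d(12) = 15625 - 1*12 = 15625 - 12 = 15613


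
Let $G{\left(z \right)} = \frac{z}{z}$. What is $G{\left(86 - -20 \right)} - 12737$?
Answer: $-12736$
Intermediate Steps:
$G{\left(z \right)} = 1$
$G{\left(86 - -20 \right)} - 12737 = 1 - 12737 = -12736$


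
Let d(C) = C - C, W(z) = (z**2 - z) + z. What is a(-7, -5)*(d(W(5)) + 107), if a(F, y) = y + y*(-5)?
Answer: 2140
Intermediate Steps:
a(F, y) = -4*y (a(F, y) = y - 5*y = -4*y)
W(z) = z**2
d(C) = 0
a(-7, -5)*(d(W(5)) + 107) = (-4*(-5))*(0 + 107) = 20*107 = 2140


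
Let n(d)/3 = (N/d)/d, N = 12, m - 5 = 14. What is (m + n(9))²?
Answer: 30625/81 ≈ 378.09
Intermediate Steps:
m = 19 (m = 5 + 14 = 19)
n(d) = 36/d² (n(d) = 3*((12/d)/d) = 3*(12/d²) = 36/d²)
(m + n(9))² = (19 + 36/9²)² = (19 + 36*(1/81))² = (19 + 4/9)² = (175/9)² = 30625/81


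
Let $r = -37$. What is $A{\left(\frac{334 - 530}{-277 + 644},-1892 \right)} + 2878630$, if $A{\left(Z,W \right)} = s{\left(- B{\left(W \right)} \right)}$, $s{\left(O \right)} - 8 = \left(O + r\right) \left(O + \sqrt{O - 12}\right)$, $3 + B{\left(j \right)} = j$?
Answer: $6399548 + 1858 \sqrt{1883} \approx 6.4802 \cdot 10^{6}$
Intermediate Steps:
$B{\left(j \right)} = -3 + j$
$s{\left(O \right)} = 8 + \left(-37 + O\right) \left(O + \sqrt{-12 + O}\right)$ ($s{\left(O \right)} = 8 + \left(O - 37\right) \left(O + \sqrt{O - 12}\right) = 8 + \left(-37 + O\right) \left(O + \sqrt{-12 + O}\right)$)
$A{\left(Z,W \right)} = -103 + \left(3 - W\right)^{2} - 37 \sqrt{-9 - W} + 37 W + \sqrt{-9 - W} \left(3 - W\right)$ ($A{\left(Z,W \right)} = 8 + \left(- (-3 + W)\right)^{2} - 37 \left(- (-3 + W)\right) - 37 \sqrt{-12 - \left(-3 + W\right)} + - (-3 + W) \sqrt{-12 - \left(-3 + W\right)} = 8 + \left(3 - W\right)^{2} - 37 \left(3 - W\right) - 37 \sqrt{-12 - \left(-3 + W\right)} + \left(3 - W\right) \sqrt{-12 - \left(-3 + W\right)} = 8 + \left(3 - W\right)^{2} + \left(-111 + 37 W\right) - 37 \sqrt{-9 - W} + \left(3 - W\right) \sqrt{-9 - W} = 8 + \left(3 - W\right)^{2} + \left(-111 + 37 W\right) - 37 \sqrt{-9 - W} + \sqrt{-9 - W} \left(3 - W\right) = -103 + \left(3 - W\right)^{2} - 37 \sqrt{-9 - W} + 37 W + \sqrt{-9 - W} \left(3 - W\right)$)
$A{\left(\frac{334 - 530}{-277 + 644},-1892 \right)} + 2878630 = \left(-94 + \left(-1892\right)^{2} - 34 \sqrt{-9 - -1892} + 31 \left(-1892\right) - - 1892 \sqrt{-9 - -1892}\right) + 2878630 = \left(-94 + 3579664 - 34 \sqrt{-9 + 1892} - 58652 - - 1892 \sqrt{-9 + 1892}\right) + 2878630 = \left(-94 + 3579664 - 34 \sqrt{1883} - 58652 - - 1892 \sqrt{1883}\right) + 2878630 = \left(-94 + 3579664 - 34 \sqrt{1883} - 58652 + 1892 \sqrt{1883}\right) + 2878630 = \left(3520918 + 1858 \sqrt{1883}\right) + 2878630 = 6399548 + 1858 \sqrt{1883}$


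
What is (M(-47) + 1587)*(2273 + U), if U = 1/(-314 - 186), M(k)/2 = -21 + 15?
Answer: 71599437/20 ≈ 3.5800e+6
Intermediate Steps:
M(k) = -12 (M(k) = 2*(-21 + 15) = 2*(-6) = -12)
U = -1/500 (U = 1/(-500) = -1/500 ≈ -0.0020000)
(M(-47) + 1587)*(2273 + U) = (-12 + 1587)*(2273 - 1/500) = 1575*(1136499/500) = 71599437/20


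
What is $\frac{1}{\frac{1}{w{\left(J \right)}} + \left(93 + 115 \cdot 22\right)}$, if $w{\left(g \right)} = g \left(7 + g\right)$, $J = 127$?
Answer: $\frac{17018}{44638215} \approx 0.00038124$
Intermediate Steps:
$\frac{1}{\frac{1}{w{\left(J \right)}} + \left(93 + 115 \cdot 22\right)} = \frac{1}{\frac{1}{127 \left(7 + 127\right)} + \left(93 + 115 \cdot 22\right)} = \frac{1}{\frac{1}{127 \cdot 134} + \left(93 + 2530\right)} = \frac{1}{\frac{1}{17018} + 2623} = \frac{1}{\frac{44638215}{17018}} = \frac{17018}{44638215}$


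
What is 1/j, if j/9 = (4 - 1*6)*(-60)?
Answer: 1/1080 ≈ 0.00092593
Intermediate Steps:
j = 1080 (j = 9*((4 - 1*6)*(-60)) = 9*((4 - 6)*(-60)) = 9*(-2*(-60)) = 9*120 = 1080)
1/j = 1/1080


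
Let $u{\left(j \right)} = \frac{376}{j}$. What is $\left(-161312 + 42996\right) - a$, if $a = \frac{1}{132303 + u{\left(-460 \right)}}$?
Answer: $- \frac{1800148479431}{15214751} \approx -1.1832 \cdot 10^{5}$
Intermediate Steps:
$a = \frac{115}{15214751}$ ($a = \frac{1}{132303 + \frac{376}{-460}} = \frac{1}{132303 + 376 \left(- \frac{1}{460}\right)} = \frac{1}{132303 - \frac{94}{115}} = \frac{1}{\frac{15214751}{115}} = \frac{115}{15214751} \approx 7.5585 \cdot 10^{-6}$)
$\left(-161312 + 42996\right) - a = \left(-161312 + 42996\right) - \frac{115}{15214751} = -118316 - \frac{115}{15214751} = - \frac{1800148479431}{15214751}$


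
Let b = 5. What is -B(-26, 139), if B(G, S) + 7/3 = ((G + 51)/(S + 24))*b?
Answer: 766/489 ≈ 1.5665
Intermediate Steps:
B(G, S) = -7/3 + 5*(51 + G)/(24 + S) (B(G, S) = -7/3 + ((G + 51)/(S + 24))*5 = -7/3 + ((51 + G)/(24 + S))*5 = -7/3 + 5*(51 + G)/(24 + S))
-B(-26, 139) = -(597 - 7*139 + 15*(-26))/(3*(24 + 139)) = -(597 - 973 - 390)/(3*163) = -(-766)/(3*163) = -1*(-766/489) = 766/489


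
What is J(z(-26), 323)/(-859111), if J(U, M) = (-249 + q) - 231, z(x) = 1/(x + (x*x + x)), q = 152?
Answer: 328/859111 ≈ 0.00038179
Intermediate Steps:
z(x) = 1/(x² + 2*x) (z(x) = 1/(x + (x² + x)) = 1/(x + (x + x²)) = 1/(x² + 2*x))
J(U, M) = -328 (J(U, M) = (-249 + 152) - 231 = -97 - 231 = -328)
J(z(-26), 323)/(-859111) = -328/(-859111) = -328*(-1/859111) = 328/859111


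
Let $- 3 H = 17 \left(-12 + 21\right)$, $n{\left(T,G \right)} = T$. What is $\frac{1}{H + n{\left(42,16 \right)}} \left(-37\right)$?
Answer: $\frac{37}{9} \approx 4.1111$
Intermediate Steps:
$H = -51$ ($H = - \frac{17 \left(-12 + 21\right)}{3} = - \frac{17 \cdot 9}{3} = \left(- \frac{1}{3}\right) 153 = -51$)
$\frac{1}{H + n{\left(42,16 \right)}} \left(-37\right) = \frac{1}{-51 + 42} \left(-37\right) = \frac{1}{-9} \left(-37\right) = \left(- \frac{1}{9}\right) \left(-37\right) = \frac{37}{9}$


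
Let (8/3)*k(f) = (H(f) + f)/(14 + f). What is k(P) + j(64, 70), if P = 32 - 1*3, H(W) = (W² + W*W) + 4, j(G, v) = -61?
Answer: -15839/344 ≈ -46.044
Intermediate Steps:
H(W) = 4 + 2*W² (H(W) = (W² + W²) + 4 = 2*W² + 4 = 4 + 2*W²)
P = 29 (P = 32 - 3 = 29)
k(f) = 3*(4 + f + 2*f²)/(8*(14 + f)) (k(f) = 3*(((4 + 2*f²) + f)/(14 + f))/8 = 3*((4 + f + 2*f²)/(14 + f))/8 = 3*(4 + f + 2*f²)/(8*(14 + f)))
k(P) + j(64, 70) = 3*(4 + 29 + 2*29²)/(8*(14 + 29)) - 61 = (3/8)*(4 + 29 + 2*841)/43 - 61 = (3/8)*(1/43)*(4 + 29 + 1682) - 61 = (3/8)*(1/43)*1715 - 61 = 5145/344 - 61 = -15839/344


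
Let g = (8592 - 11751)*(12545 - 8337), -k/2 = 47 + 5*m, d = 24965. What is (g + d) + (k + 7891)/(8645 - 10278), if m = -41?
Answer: -21666826938/1633 ≈ -1.3268e+7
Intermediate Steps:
k = 316 (k = -2*(47 + 5*(-41)) = -2*(47 - 205) = -2*(-158) = 316)
g = -13293072 (g = -3159*4208 = -13293072)
(g + d) + (k + 7891)/(8645 - 10278) = (-13293072 + 24965) + (316 + 7891)/(8645 - 10278) = -13268107 + 8207/(-1633) = -13268107 + 8207*(-1/1633) = -13268107 - 8207/1633 = -21666826938/1633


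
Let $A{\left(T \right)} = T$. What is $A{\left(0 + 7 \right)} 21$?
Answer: $147$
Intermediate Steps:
$A{\left(0 + 7 \right)} 21 = \left(0 + 7\right) 21 = 7 \cdot 21 = 147$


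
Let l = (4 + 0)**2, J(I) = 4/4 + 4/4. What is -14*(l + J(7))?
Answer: -252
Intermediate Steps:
J(I) = 2 (J(I) = 4*(1/4) + 4*(1/4) = 1 + 1 = 2)
l = 16 (l = 4**2 = 16)
-14*(l + J(7)) = -14*(16 + 2) = -14*18 = -252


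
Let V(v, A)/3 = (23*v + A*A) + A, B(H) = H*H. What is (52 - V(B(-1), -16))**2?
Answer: 543169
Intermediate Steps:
B(H) = H**2
V(v, A) = 3*A + 3*A**2 + 69*v (V(v, A) = 3*((23*v + A*A) + A) = 3*((23*v + A**2) + A) = 3*((A**2 + 23*v) + A) = 3*(A + A**2 + 23*v) = 3*A + 3*A**2 + 69*v)
(52 - V(B(-1), -16))**2 = (52 - (3*(-16) + 3*(-16)**2 + 69*(-1)**2))**2 = (52 - (-48 + 3*256 + 69*1))**2 = (52 - (-48 + 768 + 69))**2 = (52 - 1*789)**2 = (52 - 789)**2 = (-737)**2 = 543169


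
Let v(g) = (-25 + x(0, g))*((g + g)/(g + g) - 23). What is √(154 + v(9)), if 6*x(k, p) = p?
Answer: √671 ≈ 25.904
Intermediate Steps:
x(k, p) = p/6
v(g) = 550 - 11*g/3 (v(g) = (-25 + g/6)*((g + g)/(g + g) - 23) = (-25 + g/6)*((2*g)/((2*g)) - 23) = (-25 + g/6)*((2*g)*(1/(2*g)) - 23) = (-25 + g/6)*(1 - 23) = (-25 + g/6)*(-22) = 550 - 11*g/3)
√(154 + v(9)) = √(154 + (550 - 11/3*9)) = √(154 + (550 - 33)) = √(154 + 517) = √671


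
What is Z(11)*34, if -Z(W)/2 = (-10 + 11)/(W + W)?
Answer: -34/11 ≈ -3.0909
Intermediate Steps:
Z(W) = -1/W (Z(W) = -2*(-10 + 11)/(W + W) = -2/(2*W) = -2*1/(2*W) = -1/W)
Z(11)*34 = -1/11*34 = -34/11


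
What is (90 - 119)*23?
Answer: -667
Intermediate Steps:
(90 - 119)*23 = -29*23 = -667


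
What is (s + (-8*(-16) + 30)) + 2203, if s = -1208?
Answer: 1153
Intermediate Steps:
(s + (-8*(-16) + 30)) + 2203 = (-1208 + (-8*(-16) + 30)) + 2203 = (-1208 + (128 + 30)) + 2203 = (-1208 + 158) + 2203 = -1050 + 2203 = 1153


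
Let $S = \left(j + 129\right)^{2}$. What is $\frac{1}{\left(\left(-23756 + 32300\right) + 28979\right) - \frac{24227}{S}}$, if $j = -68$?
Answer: $\frac{3721}{139598856} \approx 2.6655 \cdot 10^{-5}$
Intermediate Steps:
$S = 3721$ ($S = \left(-68 + 129\right)^{2} = 61^{2} = 3721$)
$\frac{1}{\left(\left(-23756 + 32300\right) + 28979\right) - \frac{24227}{S}} = \frac{1}{\left(\left(-23756 + 32300\right) + 28979\right) - \frac{24227}{3721}} = \frac{1}{\left(8544 + 28979\right) - \frac{24227}{3721}} = \frac{1}{37523 - \frac{24227}{3721}} = \frac{1}{\frac{139598856}{3721}} = \frac{3721}{139598856}$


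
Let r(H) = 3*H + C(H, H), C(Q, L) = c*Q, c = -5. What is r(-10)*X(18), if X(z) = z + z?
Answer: 720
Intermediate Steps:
X(z) = 2*z
C(Q, L) = -5*Q
r(H) = -2*H (r(H) = 3*H - 5*H = -2*H)
r(-10)*X(18) = (-2*(-10))*(2*18) = 20*36 = 720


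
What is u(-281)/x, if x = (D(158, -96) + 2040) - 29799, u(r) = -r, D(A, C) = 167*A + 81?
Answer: -281/1292 ≈ -0.21749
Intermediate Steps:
D(A, C) = 81 + 167*A
x = -1292 (x = ((81 + 167*158) + 2040) - 29799 = ((81 + 26386) + 2040) - 29799 = (26467 + 2040) - 29799 = 28507 - 29799 = -1292)
u(-281)/x = -1*(-281)/(-1292) = 281*(-1/1292) = -281/1292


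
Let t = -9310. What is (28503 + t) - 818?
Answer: 18375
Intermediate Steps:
(28503 + t) - 818 = (28503 - 9310) - 818 = 19193 - 818 = 18375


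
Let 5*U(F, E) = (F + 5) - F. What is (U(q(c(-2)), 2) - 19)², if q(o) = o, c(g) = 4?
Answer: 324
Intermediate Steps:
U(F, E) = 1 (U(F, E) = ((F + 5) - F)/5 = ((5 + F) - F)/5 = (⅕)*5 = 1)
(U(q(c(-2)), 2) - 19)² = (1 - 19)² = (-18)² = 324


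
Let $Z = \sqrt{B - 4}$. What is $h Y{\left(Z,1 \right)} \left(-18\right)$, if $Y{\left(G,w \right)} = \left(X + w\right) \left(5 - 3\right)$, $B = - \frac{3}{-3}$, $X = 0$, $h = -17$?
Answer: $612$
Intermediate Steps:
$B = 1$ ($B = \left(-3\right) \left(- \frac{1}{3}\right) = 1$)
$Z = i \sqrt{3}$ ($Z = \sqrt{1 - 4} = \sqrt{-3} = i \sqrt{3} \approx 1.732 i$)
$Y{\left(G,w \right)} = 2 w$ ($Y{\left(G,w \right)} = \left(0 + w\right) \left(5 - 3\right) = w 2 = 2 w$)
$h Y{\left(Z,1 \right)} \left(-18\right) = - 17 \cdot 2 \cdot 1 \left(-18\right) = \left(-17\right) 2 \left(-18\right) = \left(-34\right) \left(-18\right) = 612$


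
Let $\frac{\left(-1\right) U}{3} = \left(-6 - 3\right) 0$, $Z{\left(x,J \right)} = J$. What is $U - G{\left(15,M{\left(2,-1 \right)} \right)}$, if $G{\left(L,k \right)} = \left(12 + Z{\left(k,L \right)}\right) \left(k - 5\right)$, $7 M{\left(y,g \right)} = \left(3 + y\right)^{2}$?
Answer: $\frac{270}{7} \approx 38.571$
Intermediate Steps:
$M{\left(y,g \right)} = \frac{\left(3 + y\right)^{2}}{7}$
$G{\left(L,k \right)} = \left(-5 + k\right) \left(12 + L\right)$ ($G{\left(L,k \right)} = \left(12 + L\right) \left(k - 5\right) = \left(12 + L\right) \left(-5 + k\right) = \left(-5 + k\right) \left(12 + L\right)$)
$U = 0$ ($U = - 3 \left(-6 - 3\right) 0 = - 3 \left(\left(-9\right) 0\right) = \left(-3\right) 0 = 0$)
$U - G{\left(15,M{\left(2,-1 \right)} \right)} = 0 - \left(-60 - 75 + 12 \frac{\left(3 + 2\right)^{2}}{7} + 15 \frac{\left(3 + 2\right)^{2}}{7}\right) = 0 - \left(-60 - 75 + 12 \frac{5^{2}}{7} + 15 \frac{5^{2}}{7}\right) = 0 - \left(-60 - 75 + 12 \cdot \frac{1}{7} \cdot 25 + 15 \cdot \frac{1}{7} \cdot 25\right) = 0 - \left(-60 - 75 + 12 \cdot \frac{25}{7} + 15 \cdot \frac{25}{7}\right) = 0 - \left(-60 - 75 + \frac{300}{7} + \frac{375}{7}\right) = 0 - - \frac{270}{7} = 0 + \frac{270}{7} = \frac{270}{7}$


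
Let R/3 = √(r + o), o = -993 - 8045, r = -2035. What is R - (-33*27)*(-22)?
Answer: -19602 + 3*I*√11073 ≈ -19602.0 + 315.69*I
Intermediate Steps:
o = -9038
R = 3*I*√11073 (R = 3*√(-2035 - 9038) = 3*√(-11073) = 3*(I*√11073) = 3*I*√11073 ≈ 315.69*I)
R - (-33*27)*(-22) = 3*I*√11073 - (-33*27)*(-22) = 3*I*√11073 - (-891)*(-22) = 3*I*√11073 - 1*19602 = 3*I*√11073 - 19602 = -19602 + 3*I*√11073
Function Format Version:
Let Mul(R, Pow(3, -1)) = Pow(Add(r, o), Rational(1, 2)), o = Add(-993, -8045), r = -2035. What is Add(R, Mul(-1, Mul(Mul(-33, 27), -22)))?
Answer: Add(-19602, Mul(3, I, Pow(11073, Rational(1, 2)))) ≈ Add(-19602., Mul(315.69, I))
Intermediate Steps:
o = -9038
R = Mul(3, I, Pow(11073, Rational(1, 2))) (R = Mul(3, Pow(Add(-2035, -9038), Rational(1, 2))) = Mul(3, Pow(-11073, Rational(1, 2))) = Mul(3, Mul(I, Pow(11073, Rational(1, 2)))) = Mul(3, I, Pow(11073, Rational(1, 2))) ≈ Mul(315.69, I))
Add(R, Mul(-1, Mul(Mul(-33, 27), -22))) = Add(Mul(3, I, Pow(11073, Rational(1, 2))), Mul(-1, Mul(Mul(-33, 27), -22))) = Add(Mul(3, I, Pow(11073, Rational(1, 2))), Mul(-1, Mul(-891, -22))) = Add(Mul(3, I, Pow(11073, Rational(1, 2))), Mul(-1, 19602)) = Add(Mul(3, I, Pow(11073, Rational(1, 2))), -19602) = Add(-19602, Mul(3, I, Pow(11073, Rational(1, 2))))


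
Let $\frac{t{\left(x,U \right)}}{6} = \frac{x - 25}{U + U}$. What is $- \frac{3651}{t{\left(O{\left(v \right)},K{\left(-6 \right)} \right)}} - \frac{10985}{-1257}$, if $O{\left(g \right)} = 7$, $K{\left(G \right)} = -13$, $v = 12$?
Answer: $- \frac{6563089}{7542} \approx -870.21$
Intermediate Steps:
$t{\left(x,U \right)} = \frac{3 \left(-25 + x\right)}{U}$ ($t{\left(x,U \right)} = 6 \frac{x - 25}{U + U} = 6 \frac{-25 + x}{2 U} = \frac{3 \left(-25 + x\right)}{U}$)
$- \frac{3651}{t{\left(O{\left(v \right)},K{\left(-6 \right)} \right)}} - \frac{10985}{-1257} = - \frac{3651}{3 \frac{1}{-13} \left(-25 + 7\right)} - \frac{10985}{-1257} = - \frac{3651}{3 \left(- \frac{1}{13}\right) \left(-18\right)} - - \frac{10985}{1257} = - \frac{3651}{\frac{54}{13}} + \frac{10985}{1257} = \left(-3651\right) \frac{13}{54} + \frac{10985}{1257} = - \frac{15821}{18} + \frac{10985}{1257} = - \frac{6563089}{7542}$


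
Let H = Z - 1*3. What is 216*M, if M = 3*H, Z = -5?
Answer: -5184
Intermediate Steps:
H = -8 (H = -5 - 1*3 = -5 - 3 = -8)
M = -24 (M = 3*(-8) = -24)
216*M = 216*(-24) = -5184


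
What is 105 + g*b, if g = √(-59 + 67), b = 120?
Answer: 105 + 240*√2 ≈ 444.41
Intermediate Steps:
g = 2*√2 (g = √8 = 2*√2 ≈ 2.8284)
105 + g*b = 105 + (2*√2)*120 = 105 + 240*√2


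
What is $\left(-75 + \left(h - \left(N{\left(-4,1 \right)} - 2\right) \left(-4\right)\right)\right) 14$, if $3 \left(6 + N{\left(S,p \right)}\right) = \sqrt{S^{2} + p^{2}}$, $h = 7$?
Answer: $-1400 + \frac{56 \sqrt{17}}{3} \approx -1323.0$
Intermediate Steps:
$N{\left(S,p \right)} = -6 + \frac{\sqrt{S^{2} + p^{2}}}{3}$
$\left(-75 + \left(h - \left(N{\left(-4,1 \right)} - 2\right) \left(-4\right)\right)\right) 14 = \left(-75 + \left(7 - \left(\left(-6 + \frac{\sqrt{\left(-4\right)^{2} + 1^{2}}}{3}\right) - 2\right) \left(-4\right)\right)\right) 14 = \left(-75 + \left(7 - \left(\left(-6 + \frac{\sqrt{16 + 1}}{3}\right) - 2\right) \left(-4\right)\right)\right) 14 = \left(-75 + \left(7 - \left(\left(-6 + \frac{\sqrt{17}}{3}\right) - 2\right) \left(-4\right)\right)\right) 14 = \left(-75 + \left(7 - \left(-8 + \frac{\sqrt{17}}{3}\right) \left(-4\right)\right)\right) 14 = \left(-75 - \left(25 - \frac{4 \sqrt{17}}{3}\right)\right) 14 = \left(-100 + \frac{4 \sqrt{17}}{3}\right) 14 = -1400 + \frac{56 \sqrt{17}}{3}$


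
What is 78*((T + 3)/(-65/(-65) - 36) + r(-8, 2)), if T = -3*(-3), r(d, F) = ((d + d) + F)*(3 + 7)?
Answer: -383136/35 ≈ -10947.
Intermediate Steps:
r(d, F) = 10*F + 20*d (r(d, F) = (2*d + F)*10 = (F + 2*d)*10 = 10*F + 20*d)
T = 9
78*((T + 3)/(-65/(-65) - 36) + r(-8, 2)) = 78*((9 + 3)/(-65/(-65) - 36) + (10*2 + 20*(-8))) = 78*(12/(-65*(-1/65) - 36) + (20 - 160)) = 78*(12/(1 - 36) - 140) = 78*(12/(-35) - 140) = 78*(12*(-1/35) - 140) = 78*(-12/35 - 140) = 78*(-4912/35) = -383136/35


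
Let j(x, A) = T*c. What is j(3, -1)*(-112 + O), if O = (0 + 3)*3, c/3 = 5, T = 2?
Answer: -3090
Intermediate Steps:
c = 15 (c = 3*5 = 15)
j(x, A) = 30 (j(x, A) = 2*15 = 30)
O = 9 (O = 3*3 = 9)
j(3, -1)*(-112 + O) = 30*(-112 + 9) = 30*(-103) = -3090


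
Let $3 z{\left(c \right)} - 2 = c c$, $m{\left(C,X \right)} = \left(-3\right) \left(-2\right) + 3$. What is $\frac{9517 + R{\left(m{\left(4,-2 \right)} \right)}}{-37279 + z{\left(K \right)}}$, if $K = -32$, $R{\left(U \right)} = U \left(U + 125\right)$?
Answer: $- \frac{10723}{36937} \approx -0.29031$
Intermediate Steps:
$m{\left(C,X \right)} = 9$ ($m{\left(C,X \right)} = 6 + 3 = 9$)
$R{\left(U \right)} = U \left(125 + U\right)$
$z{\left(c \right)} = \frac{2}{3} + \frac{c^{2}}{3}$ ($z{\left(c \right)} = \frac{2}{3} + \frac{c c}{3} = \frac{2}{3} + \frac{c^{2}}{3}$)
$\frac{9517 + R{\left(m{\left(4,-2 \right)} \right)}}{-37279 + z{\left(K \right)}} = \frac{9517 + 9 \left(125 + 9\right)}{-37279 + \left(\frac{2}{3} + \frac{\left(-32\right)^{2}}{3}\right)} = \frac{9517 + 9 \cdot 134}{-37279 + \left(\frac{2}{3} + \frac{1}{3} \cdot 1024\right)} = \frac{9517 + 1206}{-37279 + \left(\frac{2}{3} + \frac{1024}{3}\right)} = \frac{10723}{-37279 + 342} = \frac{10723}{-36937} = 10723 \left(- \frac{1}{36937}\right) = - \frac{10723}{36937}$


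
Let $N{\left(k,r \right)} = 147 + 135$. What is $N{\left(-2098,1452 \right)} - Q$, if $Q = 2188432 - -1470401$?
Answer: $-3658551$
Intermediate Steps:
$N{\left(k,r \right)} = 282$
$Q = 3658833$ ($Q = 2188432 + 1470401 = 3658833$)
$N{\left(-2098,1452 \right)} - Q = 282 - 3658833 = -3658551$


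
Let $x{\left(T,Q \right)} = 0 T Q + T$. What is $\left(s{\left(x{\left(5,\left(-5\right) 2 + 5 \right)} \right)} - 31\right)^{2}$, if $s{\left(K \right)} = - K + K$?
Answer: $961$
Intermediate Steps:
$x{\left(T,Q \right)} = T$ ($x{\left(T,Q \right)} = 0 Q + T = 0 + T = T$)
$s{\left(K \right)} = 0$
$\left(s{\left(x{\left(5,\left(-5\right) 2 + 5 \right)} \right)} - 31\right)^{2} = \left(0 - 31\right)^{2} = \left(-31\right)^{2} = 961$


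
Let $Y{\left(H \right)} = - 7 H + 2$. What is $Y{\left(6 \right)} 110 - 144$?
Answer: $-4544$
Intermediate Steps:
$Y{\left(H \right)} = 2 - 7 H$
$Y{\left(6 \right)} 110 - 144 = \left(2 - 42\right) 110 - 144 = \left(-40\right) 110 - 144 = -4400 - 144 = -4544$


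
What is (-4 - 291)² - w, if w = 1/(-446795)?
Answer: 38882334876/446795 ≈ 87025.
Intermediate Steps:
w = -1/446795 ≈ -2.2382e-6
(-4 - 291)² - w = (-4 - 291)² - 1*(-1/446795) = (-295)² + 1/446795 = 87025 + 1/446795 = 38882334876/446795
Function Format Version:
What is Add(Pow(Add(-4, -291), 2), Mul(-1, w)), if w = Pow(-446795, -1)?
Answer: Rational(38882334876, 446795) ≈ 87025.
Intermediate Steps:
w = Rational(-1, 446795) ≈ -2.2382e-6
Add(Pow(Add(-4, -291), 2), Mul(-1, w)) = Add(Pow(Add(-4, -291), 2), Mul(-1, Rational(-1, 446795))) = Add(Pow(-295, 2), Rational(1, 446795)) = Add(87025, Rational(1, 446795)) = Rational(38882334876, 446795)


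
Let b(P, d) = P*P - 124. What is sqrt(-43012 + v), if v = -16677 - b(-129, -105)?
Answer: I*sqrt(76206) ≈ 276.05*I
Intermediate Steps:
b(P, d) = -124 + P**2 (b(P, d) = P**2 - 124 = -124 + P**2)
v = -33194 (v = -16677 - (-124 + (-129)**2) = -16677 - (-124 + 16641) = -16677 - 1*16517 = -16677 - 16517 = -33194)
sqrt(-43012 + v) = sqrt(-43012 - 33194) = sqrt(-76206) = I*sqrt(76206)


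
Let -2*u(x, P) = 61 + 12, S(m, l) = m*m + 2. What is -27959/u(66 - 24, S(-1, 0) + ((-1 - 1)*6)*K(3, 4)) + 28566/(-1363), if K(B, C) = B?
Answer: 1015492/1363 ≈ 745.04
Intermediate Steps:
S(m, l) = 2 + m**2 (S(m, l) = m**2 + 2 = 2 + m**2)
u(x, P) = -73/2 (u(x, P) = -(61 + 12)/2 = -1/2*73 = -73/2)
-27959/u(66 - 24, S(-1, 0) + ((-1 - 1)*6)*K(3, 4)) + 28566/(-1363) = -27959/(-73/2) + 28566/(-1363) = -27959*(-2/73) + 28566*(-1/1363) = 766 - 28566/1363 = 1015492/1363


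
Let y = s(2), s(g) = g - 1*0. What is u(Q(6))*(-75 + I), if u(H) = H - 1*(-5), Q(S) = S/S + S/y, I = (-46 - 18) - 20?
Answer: -1431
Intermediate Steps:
s(g) = g (s(g) = g + 0 = g)
I = -84 (I = -64 - 20 = -84)
y = 2
Q(S) = 1 + S/2 (Q(S) = S/S + S/2 = 1 + S*(½) = 1 + S/2)
u(H) = 5 + H (u(H) = H + 5 = 5 + H)
u(Q(6))*(-75 + I) = (5 + (1 + (½)*6))*(-75 - 84) = (5 + (1 + 3))*(-159) = (5 + 4)*(-159) = 9*(-159) = -1431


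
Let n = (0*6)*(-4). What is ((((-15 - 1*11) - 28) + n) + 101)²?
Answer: 2209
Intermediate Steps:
n = 0 (n = 0*(-4) = 0)
((((-15 - 1*11) - 28) + n) + 101)² = ((((-15 - 1*11) - 28) + 0) + 101)² = ((((-15 - 11) - 28) + 0) + 101)² = (((-26 - 28) + 0) + 101)² = ((-54 + 0) + 101)² = (-54 + 101)² = 47² = 2209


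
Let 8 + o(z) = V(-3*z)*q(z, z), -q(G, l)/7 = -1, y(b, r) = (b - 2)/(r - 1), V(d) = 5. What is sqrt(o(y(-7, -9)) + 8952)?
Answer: sqrt(8979) ≈ 94.758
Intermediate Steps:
y(b, r) = (-2 + b)/(-1 + r)
q(G, l) = 7 (q(G, l) = -7*(-1) = 7)
o(z) = 27 (o(z) = -8 + 5*7 = -8 + 35 = 27)
sqrt(o(y(-7, -9)) + 8952) = sqrt(27 + 8952) = sqrt(8979)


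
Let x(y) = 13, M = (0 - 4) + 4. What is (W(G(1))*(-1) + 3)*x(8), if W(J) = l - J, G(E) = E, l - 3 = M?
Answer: 13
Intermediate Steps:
M = 0 (M = -4 + 4 = 0)
l = 3 (l = 3 + 0 = 3)
W(J) = 3 - J
(W(G(1))*(-1) + 3)*x(8) = ((3 - 1*1)*(-1) + 3)*13 = ((3 - 1)*(-1) + 3)*13 = (2*(-1) + 3)*13 = (-2 + 3)*13 = 1*13 = 13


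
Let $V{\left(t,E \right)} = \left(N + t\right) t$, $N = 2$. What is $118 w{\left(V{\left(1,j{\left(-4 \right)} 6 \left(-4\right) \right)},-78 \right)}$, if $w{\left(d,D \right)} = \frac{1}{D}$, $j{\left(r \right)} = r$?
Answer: $- \frac{59}{39} \approx -1.5128$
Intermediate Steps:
$V{\left(t,E \right)} = t \left(2 + t\right)$ ($V{\left(t,E \right)} = \left(2 + t\right) t = t \left(2 + t\right)$)
$118 w{\left(V{\left(1,j{\left(-4 \right)} 6 \left(-4\right) \right)},-78 \right)} = \frac{118}{-78} = 118 \left(- \frac{1}{78}\right) = - \frac{59}{39}$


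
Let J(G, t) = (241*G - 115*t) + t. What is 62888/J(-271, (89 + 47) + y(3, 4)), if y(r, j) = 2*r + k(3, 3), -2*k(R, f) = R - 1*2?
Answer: -31444/40721 ≈ -0.77218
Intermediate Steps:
k(R, f) = 1 - R/2 (k(R, f) = -(R - 1*2)/2 = -(R - 2)/2 = -(-2 + R)/2 = 1 - R/2)
y(r, j) = -½ + 2*r (y(r, j) = 2*r + (1 - ½*3) = 2*r + (1 - 3/2) = 2*r - ½ = -½ + 2*r)
J(G, t) = -114*t + 241*G (J(G, t) = (-115*t + 241*G) + t = -114*t + 241*G)
62888/J(-271, (89 + 47) + y(3, 4)) = 62888/(-114*((89 + 47) + (-½ + 2*3)) + 241*(-271)) = 62888/(-114*(136 + (-½ + 6)) - 65311) = 62888/(-114*(136 + 11/2) - 65311) = 62888/(-114*283/2 - 65311) = 62888/(-16131 - 65311) = 62888/(-81442) = 62888*(-1/81442) = -31444/40721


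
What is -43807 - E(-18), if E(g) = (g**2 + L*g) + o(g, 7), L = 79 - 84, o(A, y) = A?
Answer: -44203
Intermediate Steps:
L = -5
E(g) = g**2 - 4*g (E(g) = (g**2 - 5*g) + g = g**2 - 4*g)
-43807 - E(-18) = -43807 - (-18)*(-4 - 18) = -43807 - (-18)*(-22) = -43807 - 1*396 = -43807 - 396 = -44203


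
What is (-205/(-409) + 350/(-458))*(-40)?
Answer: 985200/93661 ≈ 10.519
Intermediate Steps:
(-205/(-409) + 350/(-458))*(-40) = (-205*(-1/409) + 350*(-1/458))*(-40) = (205/409 - 175/229)*(-40) = -24630/93661*(-40) = 985200/93661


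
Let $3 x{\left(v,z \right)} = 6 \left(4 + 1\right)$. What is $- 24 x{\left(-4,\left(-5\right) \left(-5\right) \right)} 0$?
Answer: $0$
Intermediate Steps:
$x{\left(v,z \right)} = 10$ ($x{\left(v,z \right)} = \frac{6 \left(4 + 1\right)}{3} = \frac{6 \cdot 5}{3} = \frac{1}{3} \cdot 30 = 10$)
$- 24 x{\left(-4,\left(-5\right) \left(-5\right) \right)} 0 = \left(-24\right) 10 \cdot 0 = \left(-240\right) 0 = 0$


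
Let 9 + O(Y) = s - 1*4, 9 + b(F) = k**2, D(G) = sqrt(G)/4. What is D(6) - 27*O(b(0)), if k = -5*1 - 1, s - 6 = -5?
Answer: 324 + sqrt(6)/4 ≈ 324.61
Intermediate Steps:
s = 1 (s = 6 - 5 = 1)
k = -6 (k = -5 - 1 = -6)
D(G) = sqrt(G)/4
b(F) = 27 (b(F) = -9 + (-6)**2 = -9 + 36 = 27)
O(Y) = -12 (O(Y) = -9 + (1 - 1*4) = -9 + (1 - 4) = -9 - 3 = -12)
D(6) - 27*O(b(0)) = sqrt(6)/4 - 27*(-12) = sqrt(6)/4 + 324 = 324 + sqrt(6)/4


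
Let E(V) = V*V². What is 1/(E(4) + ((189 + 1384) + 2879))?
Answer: 1/4516 ≈ 0.00022143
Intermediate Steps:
E(V) = V³
1/(E(4) + ((189 + 1384) + 2879)) = 1/(4³ + ((189 + 1384) + 2879)) = 1/(64 + (1573 + 2879)) = 1/(64 + 4452) = 1/4516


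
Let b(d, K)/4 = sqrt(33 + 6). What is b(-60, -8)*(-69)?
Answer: -276*sqrt(39) ≈ -1723.6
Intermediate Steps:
b(d, K) = 4*sqrt(39) (b(d, K) = 4*sqrt(33 + 6) = 4*sqrt(39))
b(-60, -8)*(-69) = (4*sqrt(39))*(-69) = -276*sqrt(39)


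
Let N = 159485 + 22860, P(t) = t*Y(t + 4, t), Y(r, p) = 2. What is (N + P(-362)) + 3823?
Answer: 185444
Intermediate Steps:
P(t) = 2*t (P(t) = t*2 = 2*t)
N = 182345
(N + P(-362)) + 3823 = (182345 + 2*(-362)) + 3823 = (182345 - 724) + 3823 = 181621 + 3823 = 185444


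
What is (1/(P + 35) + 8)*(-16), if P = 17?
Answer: -1668/13 ≈ -128.31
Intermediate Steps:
(1/(P + 35) + 8)*(-16) = (1/(17 + 35) + 8)*(-16) = (1/52 + 8)*(-16) = (417/52)*(-16) = -1668/13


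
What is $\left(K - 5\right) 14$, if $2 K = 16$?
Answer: $42$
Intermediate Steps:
$K = 8$ ($K = \frac{1}{2} \cdot 16 = 8$)
$\left(K - 5\right) 14 = \left(8 - 5\right) 14 = 3 \cdot 14 = 42$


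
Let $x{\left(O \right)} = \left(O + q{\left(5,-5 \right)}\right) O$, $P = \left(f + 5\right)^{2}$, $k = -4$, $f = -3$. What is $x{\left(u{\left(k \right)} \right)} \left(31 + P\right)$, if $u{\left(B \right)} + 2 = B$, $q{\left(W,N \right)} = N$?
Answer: $2310$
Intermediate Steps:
$P = 4$ ($P = \left(-3 + 5\right)^{2} = 2^{2} = 4$)
$u{\left(B \right)} = -2 + B$
$x{\left(O \right)} = O \left(-5 + O\right)$ ($x{\left(O \right)} = \left(O - 5\right) O = \left(-5 + O\right) O = O \left(-5 + O\right)$)
$x{\left(u{\left(k \right)} \right)} \left(31 + P\right) = \left(-2 - 4\right) \left(-5 - 6\right) \left(31 + 4\right) = - 6 \left(-5 - 6\right) 35 = \left(-6\right) \left(-11\right) 35 = 66 \cdot 35 = 2310$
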